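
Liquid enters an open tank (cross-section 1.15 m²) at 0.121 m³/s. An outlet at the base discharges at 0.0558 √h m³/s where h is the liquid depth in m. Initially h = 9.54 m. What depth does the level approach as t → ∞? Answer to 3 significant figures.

A dh/dt = Q_in − 0.0558 √h. Steady state requires inflow = outflow:
Q_in = 0.0558 √h_ss ⇒ √h_ss = 0.121/0.0558 = 2.1685.
h_ss = 2.1685² = 4.7022 m. (Since h₀ = 9.54 m > h_ss, the level will fall toward this value.)

4.70 m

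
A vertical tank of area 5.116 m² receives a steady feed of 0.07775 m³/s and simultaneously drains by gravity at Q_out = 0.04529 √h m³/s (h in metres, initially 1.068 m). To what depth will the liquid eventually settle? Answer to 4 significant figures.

A dh/dt = Q_in − 0.04529 √h. Steady state requires inflow = outflow:
Q_in = 0.04529 √h_ss ⇒ √h_ss = 0.07775/0.04529 = 1.71671.
h_ss = 1.71671² = 2.94711 m. (Since h₀ = 1.068 m < h_ss, the level will rise toward this value.)

2.947 m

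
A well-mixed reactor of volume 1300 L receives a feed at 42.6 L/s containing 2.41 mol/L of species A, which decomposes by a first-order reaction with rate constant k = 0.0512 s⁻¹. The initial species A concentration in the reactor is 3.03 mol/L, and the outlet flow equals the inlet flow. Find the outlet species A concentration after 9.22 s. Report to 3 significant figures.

1.90 mol/L

Accumulation = in − out − consumed: V dC/dt = Q C_in − Q C − k V C.
This is linear with rate a = Q/V + k = 0.083969 s⁻¹.
C_ss = Q C_in/(Q + kV) = 0.94051 mol/L; C(t) = C_ss + (C₀ − C_ss) e^(−a t).
C(9.22) = 0.94051 + (2.0895)·e^(−0.083969·9.22) = 0.94051 + (2.0895)·0.46107 = 1.9039 mol/L.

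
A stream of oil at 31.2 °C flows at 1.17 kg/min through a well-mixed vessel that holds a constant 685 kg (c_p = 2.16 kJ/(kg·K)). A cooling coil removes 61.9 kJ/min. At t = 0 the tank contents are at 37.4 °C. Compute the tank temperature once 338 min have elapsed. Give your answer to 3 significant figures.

M c_p dT/dt = ṁ c_p (T_in − T) − Q̇.
τ = M/ṁ = 585.47 min; T_ss = T_in − Q̇/(ṁ c_p) = 31.2 − 61.9/(1.17·2.16) = 6.7065 °C.
T approaches T_ss exponentially: T(t) = T_ss + (T₀ − T_ss) e^(−t/τ).
T(338) = 6.7065 + (30.694)·e^(−338/585.47) = 6.7065 + (30.694)·0.56140 = 23.938 °C.

23.9 °C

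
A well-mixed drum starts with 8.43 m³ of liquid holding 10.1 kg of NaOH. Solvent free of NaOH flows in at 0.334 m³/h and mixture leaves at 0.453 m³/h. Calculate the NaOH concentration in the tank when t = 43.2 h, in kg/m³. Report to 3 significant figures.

0.0854 kg/m³

Total volume: dV/dt = Q_in − Q_out = -0.11900 m³/h, so V(t) = 8.43 − 0.11900 t and V(43.2) = 3.2892 m³.
No NaOH enters, so dm/dt = −Q_out · (m/V).
dm/m = −Q_out dt/(V₀ − 0.11900 t); integrating gives ln(m/m₀) = −(Q_out/(Q_in−Q_out)) ln(V/V₀).
m = m₀ (V₀/V)^(Q_out/(Q_in−Q_out)) = 10.1 × (8.43/3.2892)^(-3.8067) = 0.28078 kg.
C = m/V = 0.28078/3.2892 = 0.085365 kg/m³.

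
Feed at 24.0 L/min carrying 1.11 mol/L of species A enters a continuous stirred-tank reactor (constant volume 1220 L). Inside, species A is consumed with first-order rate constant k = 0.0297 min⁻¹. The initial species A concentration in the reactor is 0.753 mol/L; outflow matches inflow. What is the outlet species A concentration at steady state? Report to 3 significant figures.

0.442 mol/L

V dC/dt = Q(C_in − C) − k V C.
At steady state: 0 = Q C_in − (Q + kV) C_ss, so C_ss = Q C_in/(Q + kV).
C_ss = 24.0·1.11/(24.0 + 0.0297·1220) = 26.640/60.234 = 0.44228 mol/L.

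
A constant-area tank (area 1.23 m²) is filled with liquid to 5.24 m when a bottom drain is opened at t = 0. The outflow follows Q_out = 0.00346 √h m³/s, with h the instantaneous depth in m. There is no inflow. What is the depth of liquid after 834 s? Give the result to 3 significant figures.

With no inflow, A dh/dt = −0.00346 √h.
This is separable: 2 d(√h)/dt = −0.00346/A, so √h = √h₀ − (0.00346/(2A)) t.
√h = √5.24 − 0.00346·834/(2·1.23) = 2.2891 − 1.1730 = 1.1161.
h = 1.1161² = 1.2456 m.

1.25 m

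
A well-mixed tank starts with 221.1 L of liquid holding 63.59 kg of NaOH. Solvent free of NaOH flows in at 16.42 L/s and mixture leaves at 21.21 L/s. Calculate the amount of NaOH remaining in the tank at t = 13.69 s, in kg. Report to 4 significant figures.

13.39 kg

Total volume: dV/dt = Q_in − Q_out = -4.79000 L/s, so V(t) = 221.1 − 4.79000 t and V(13.69) = 155.525 L.
Species balance (pure solvent in): dm/dt = −Q_out · m/V(t).
Separate: dm/m = −Q_out dt/V(t) ⇒ ln(m/m₀) = −(Q_out/(Q_in−Q_out)) ln(V/V₀).
m = m₀ (V₀/V)^(Q_out/(Q_in−Q_out)) = 63.59 × (221.1/155.525)^(-4.42797) = 13.3919 kg.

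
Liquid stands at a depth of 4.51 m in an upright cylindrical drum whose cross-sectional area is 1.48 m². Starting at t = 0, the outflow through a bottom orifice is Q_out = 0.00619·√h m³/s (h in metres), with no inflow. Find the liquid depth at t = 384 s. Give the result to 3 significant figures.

1.74 m

With no inflow, A dh/dt = −0.00619 √h.
∫ h^(−1/2) dh = −(0.00619/A) ∫ dt, giving 2√h = 2√h₀ − (0.00619/A) t.
√h = √4.51 − 0.00619·384/(2·1.48) = 2.1237 − 0.80303 = 1.3206.
h = 1.3206² = 1.7441 m.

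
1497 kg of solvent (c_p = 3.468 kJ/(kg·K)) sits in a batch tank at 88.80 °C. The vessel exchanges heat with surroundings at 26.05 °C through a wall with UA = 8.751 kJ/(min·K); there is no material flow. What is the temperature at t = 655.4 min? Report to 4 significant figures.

M c_p dT/dt = −UA(T − T_amb).
dT/dt = (T_ss − T)/τ with T_ss = T_amb = 26.0500 °C, τ = M c_p/UA = 1497·3.468/8.751 = 593.257 min.
This is linear first-order; T(t) = T_ss + (T₀ − T_ss) e^(−t/τ).
T(655.4) = 26.0500 + (62.7500)·0.331294 = 46.8387 °C.

46.84 °C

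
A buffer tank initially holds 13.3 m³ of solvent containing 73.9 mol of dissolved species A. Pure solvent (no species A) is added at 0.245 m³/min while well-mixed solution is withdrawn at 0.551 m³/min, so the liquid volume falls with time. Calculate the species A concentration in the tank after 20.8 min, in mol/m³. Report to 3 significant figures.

Let m(t) be the amount of species A. Volume: V(t) = V₀ + (Q_in − Q_out) t = 13.3 − 0.30600 t; V(20.8) = 6.9352 m³.
No species A enters, so dm/dt = −Q_out · (m/V).
Separate: dm/m = −Q_out dt/V(t) ⇒ ln(m/m₀) = −(Q_out/(Q_in−Q_out)) ln(V/V₀).
m = m₀ (V₀/V)^(Q_out/(Q_in−Q_out)) = 73.9 × (13.3/6.9352)^(-1.8007) = 22.879 mol.
C = m/V = 22.879/6.9352 = 3.2989 mol/m³.

3.30 mol/m³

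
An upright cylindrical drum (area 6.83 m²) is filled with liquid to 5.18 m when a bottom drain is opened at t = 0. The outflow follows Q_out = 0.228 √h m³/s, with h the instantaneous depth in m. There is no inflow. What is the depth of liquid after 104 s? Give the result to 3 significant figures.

0.292 m

A dh/dt = −Q_out = −0.228 √h.
∫ h^(−1/2) dh = −(0.228/A) ∫ dt, giving 2√h = 2√h₀ − (0.228/A) t.
√h = √5.18 − 0.228·104/(2·6.83) = 2.2760 − 1.7359 = 0.54009.
h = 0.54009² = 0.29170 m.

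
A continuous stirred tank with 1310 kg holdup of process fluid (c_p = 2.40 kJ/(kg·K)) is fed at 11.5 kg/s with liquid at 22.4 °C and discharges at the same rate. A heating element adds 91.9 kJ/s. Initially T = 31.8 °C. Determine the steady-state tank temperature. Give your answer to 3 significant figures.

Energy balance: M c_p dT/dt = ṁ c_p (T_in − T) + 91.9.
At steady state dT/dt = 0 ⇒ T_ss = T_in + Q̇/(ṁ c_p) = 22.4 + 91.9/(11.5·2.40) = 25.730 °C.

25.7 °C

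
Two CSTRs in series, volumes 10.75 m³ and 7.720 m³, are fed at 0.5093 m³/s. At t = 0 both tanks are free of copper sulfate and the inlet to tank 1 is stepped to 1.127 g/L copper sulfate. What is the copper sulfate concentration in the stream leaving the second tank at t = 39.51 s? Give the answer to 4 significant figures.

Each tank obeys Vᵢ dCᵢ/dt = Q(Cᵢ₋₁ − Cᵢ), so τᵢ = Vᵢ/Q.
τ₁ = 10.75/0.5093 = 21.1074 s; τ₂ = 7.720/0.5093 = 15.1581 s.
Solving the cascade with C₁(0)=C₂(0)=0 gives C₂(t) = C_in[1 − (τ₁ e^(−t/τ₁) − τ₂ e^(−t/τ₂))/(τ₁ − τ₂)].
At t = 39.51: e^(−t/τ₁) = 0.153838, e^(−t/τ₂) = 0.0737899.
C₂ = 1.127·[1 − (21.1074·0.153838 − 15.1581·0.0737899)/(5.94934)] = 1.127·0.642211 = 0.723772 g/L.

0.7238 g/L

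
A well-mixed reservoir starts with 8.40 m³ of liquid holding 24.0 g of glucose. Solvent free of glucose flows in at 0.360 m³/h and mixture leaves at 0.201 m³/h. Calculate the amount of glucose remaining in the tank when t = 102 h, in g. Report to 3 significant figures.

Let m(t) be the amount of glucose. Volume: V(t) = V₀ + (Q_in − Q_out) t = 8.40 + 0.15900 t; V(102) = 24.618 m³.
No glucose enters, so dm/dt = −Q_out · (m/V).
Separate: dm/m = −Q_out dt/V(t) ⇒ ln(m/m₀) = −(Q_out/(Q_in−Q_out)) ln(V/V₀).
m = m₀ (V₀/V)^(Q_out/(Q_in−Q_out)) = 24.0 × (8.40/24.618)^(1.2642) = 6.1643 g.

6.16 g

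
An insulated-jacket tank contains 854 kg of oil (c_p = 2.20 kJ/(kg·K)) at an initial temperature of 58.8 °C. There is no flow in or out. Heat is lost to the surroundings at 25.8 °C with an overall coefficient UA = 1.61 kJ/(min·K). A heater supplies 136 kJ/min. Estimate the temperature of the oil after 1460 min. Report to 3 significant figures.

95.5 °C

Lumped-capacitance energy balance: M c_p dT/dt = UA(T_amb − T) + Q̇.
dT/dt = (T_ss − T)/τ with T_ss = T_amb + Q̇/UA = 25.8 + 136/1.61 = 110.27 °C, τ = M c_p/UA = 854·2.20/1.61 = 1167.0 min.
Integrating: T(t) = T_ss + (T₀ − T_ss) e^(−t/τ).
T(1460) = 110.27 + (-51.472)·0.28618 = 95.542 °C.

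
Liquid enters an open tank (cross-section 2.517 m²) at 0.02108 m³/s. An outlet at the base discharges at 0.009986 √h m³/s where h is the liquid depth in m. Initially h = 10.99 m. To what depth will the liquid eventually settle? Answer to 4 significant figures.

Level balance: A dh/dt = 0.02108 − 0.009986 √h. Setting dh/dt = 0:
Q_in = 0.009986 √h_ss ⇒ √h_ss = 0.02108/0.009986 = 2.11096.
h_ss = 2.11096² = 4.45613 m. (Since h₀ = 10.99 m > h_ss, the level will fall toward this value.)

4.456 m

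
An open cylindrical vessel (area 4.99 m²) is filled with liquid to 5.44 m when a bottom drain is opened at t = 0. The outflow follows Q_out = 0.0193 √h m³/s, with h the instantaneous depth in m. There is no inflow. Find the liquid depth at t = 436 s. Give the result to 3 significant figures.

2.22 m

A dh/dt = −Q_out = −0.0193 √h.
∫ h^(−1/2) dh = −(0.0193/A) ∫ dt, giving 2√h = 2√h₀ − (0.0193/A) t.
√h = √5.44 − 0.0193·436/(2·4.99) = 2.3324 − 0.84317 = 1.4892.
h = 1.4892² = 2.2178 m.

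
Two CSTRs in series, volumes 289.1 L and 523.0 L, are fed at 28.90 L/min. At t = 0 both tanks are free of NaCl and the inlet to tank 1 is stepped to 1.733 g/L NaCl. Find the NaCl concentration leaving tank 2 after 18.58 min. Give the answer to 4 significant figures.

Species balance on tank i: dCᵢ/dt = (Cᵢ₋₁ − Cᵢ)/τᵢ with τᵢ = Vᵢ/Q.
τ₁ = 289.1/28.90 = 10.0035 min; τ₂ = 523.0/28.90 = 18.0969 min.
Solving the cascade with C₁(0)=C₂(0)=0 gives C₂(t) = C_in[1 − (τ₁ e^(−t/τ₁) − τ₂ e^(−t/τ₂))/(τ₁ − τ₂)].
At t = 18.58: e^(−t/τ₁) = 0.156085, e^(−t/τ₂) = 0.358188.
C₂ = 1.733·[1 − (10.0035·0.156085 − 18.0969·0.358188)/(-8.09343)] = 1.733·0.392011 = 0.679356 g/L.

0.6794 g/L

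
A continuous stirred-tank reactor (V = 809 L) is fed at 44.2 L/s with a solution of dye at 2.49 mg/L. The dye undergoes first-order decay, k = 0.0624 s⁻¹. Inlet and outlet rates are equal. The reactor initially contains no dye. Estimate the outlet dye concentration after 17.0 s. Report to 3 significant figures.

V dC/dt = Q(C_in − C) − k V C.
This is linear with rate a = Q/V + k = 0.11704 s⁻¹.
C_ss = Q C_in/(Q + kV) = 1.1624 mg/L; C(t) = C_ss + (C₀ − C_ss) e^(−a t).
C(17.0) = 1.1624 + (-1.1624)·e^(−0.11704·17.0) = 1.1624 + (-1.1624)·0.13675 = 1.0034 mg/L.

1.00 mg/L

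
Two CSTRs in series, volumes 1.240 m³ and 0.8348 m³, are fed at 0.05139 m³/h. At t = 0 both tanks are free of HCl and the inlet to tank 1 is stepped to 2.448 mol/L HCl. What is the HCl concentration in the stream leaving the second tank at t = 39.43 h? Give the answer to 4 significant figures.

1.431 mol/L

Each tank obeys Vᵢ dCᵢ/dt = Q(Cᵢ₋₁ − Cᵢ), so τᵢ = Vᵢ/Q.
τ₁ = 1.240/0.05139 = 24.1292 h; τ₂ = 0.8348/0.05139 = 16.2444 h.
Solving the cascade with C₁(0)=C₂(0)=0 gives C₂(t) = C_in[1 − (τ₁ e^(−t/τ₁) − τ₂ e^(−t/τ₂))/(τ₁ − τ₂)].
At t = 39.43: e^(−t/τ₁) = 0.195124, e^(−t/τ₂) = 0.0882751.
C₂ = 2.448·[1 − (24.1292·0.195124 − 16.2444·0.0882751)/(7.88480)] = 2.448·0.584744 = 1.43145 mol/L.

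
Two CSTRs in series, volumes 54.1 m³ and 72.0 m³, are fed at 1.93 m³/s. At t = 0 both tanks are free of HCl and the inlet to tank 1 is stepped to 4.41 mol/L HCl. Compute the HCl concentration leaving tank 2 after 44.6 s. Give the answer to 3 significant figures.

1.76 mol/L

Species balance on tank i: dCᵢ/dt = (Cᵢ₋₁ − Cᵢ)/τᵢ with τᵢ = Vᵢ/Q.
τ₁ = 54.1/1.93 = 28.031 s; τ₂ = 72.0/1.93 = 37.306 s.
Solving the cascade with C₁(0)=C₂(0)=0 gives C₂(t) = C_in[1 − (τ₁ e^(−t/τ₁) − τ₂ e^(−t/τ₂))/(τ₁ − τ₂)].
At t = 44.6: e^(−t/τ₁) = 0.20370, e^(−t/τ₂) = 0.30254.
C₂ = 4.41·[1 − (28.031·0.20370 − 37.306·0.30254)/(-9.2746)] = 4.41·0.39872 = 1.7584 mol/L.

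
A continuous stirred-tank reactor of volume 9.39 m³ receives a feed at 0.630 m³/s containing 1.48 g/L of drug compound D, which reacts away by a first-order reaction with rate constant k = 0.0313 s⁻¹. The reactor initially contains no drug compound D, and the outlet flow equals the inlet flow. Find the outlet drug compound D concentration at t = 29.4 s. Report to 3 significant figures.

0.953 g/L

Accumulation = in − out − consumed: V dC/dt = Q C_in − Q C − k V C.
dC/dt = (Q/V) C_in − (Q/V + k) C; effective rate a = Q/V + k = 0.067093 + 0.0313 = 0.098393 s⁻¹.
C_ss = Q C_in/(Q + kV) = 1.0092 g/L; C(t) = C_ss + (C₀ − C_ss) e^(−a t).
C(29.4) = 1.0092 + (-1.0092)·e^(−0.098393·29.4) = 1.0092 + (-1.0092)·0.055424 = 0.95326 g/L.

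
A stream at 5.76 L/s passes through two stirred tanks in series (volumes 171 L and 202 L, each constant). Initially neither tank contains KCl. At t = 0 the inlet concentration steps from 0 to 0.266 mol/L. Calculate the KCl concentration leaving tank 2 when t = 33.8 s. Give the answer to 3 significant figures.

0.0748 mol/L

Species balance on tank i: dCᵢ/dt = (Cᵢ₋₁ − Cᵢ)/τᵢ with τᵢ = Vᵢ/Q.
τ₁ = 171/5.76 = 29.688 s; τ₂ = 202/5.76 = 35.069 s.
Solving the cascade with C₁(0)=C₂(0)=0 gives C₂(t) = C_in[1 − (τ₁ e^(−t/τ₁) − τ₂ e^(−t/τ₂))/(τ₁ − τ₂)].
At t = 33.8: e^(−t/τ₁) = 0.32029, e^(−t/τ₂) = 0.38144.
C₂ = 0.266·[1 − (29.688·0.32029 − 35.069·0.38144)/(-5.3819)] = 0.266·0.28125 = 0.074813 mol/L.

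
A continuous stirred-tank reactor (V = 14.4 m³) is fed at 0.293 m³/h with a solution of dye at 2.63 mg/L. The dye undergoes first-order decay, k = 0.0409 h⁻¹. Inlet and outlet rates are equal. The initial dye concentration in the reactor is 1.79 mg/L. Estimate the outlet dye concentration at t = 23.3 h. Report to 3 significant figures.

1.09 mg/L

V dC/dt = Q(C_in − C) − k V C.
dC/dt = (Q/V) C_in − (Q/V + k) C; effective rate a = Q/V + k = 0.020347 + 0.0409 = 0.061247 h⁻¹.
C_ss = Q C_in/(Q + kV) = 0.87372 mg/L; C(t) = C_ss + (C₀ − C_ss) e^(−a t).
C(23.3) = 0.87372 + (0.91628)·e^(−0.061247·23.3) = 0.87372 + (0.91628)·0.24001 = 1.0936 mg/L.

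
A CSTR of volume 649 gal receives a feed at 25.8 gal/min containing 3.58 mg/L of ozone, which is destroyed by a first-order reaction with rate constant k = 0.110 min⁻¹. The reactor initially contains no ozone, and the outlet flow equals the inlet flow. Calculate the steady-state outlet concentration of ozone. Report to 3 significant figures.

Accumulation = in − out − consumed: V dC/dt = Q C_in − Q C − k V C.
At steady state: 0 = Q C_in − (Q + kV) C_ss, so C_ss = Q C_in/(Q + kV).
C_ss = 25.8·3.58/(25.8 + 0.110·649) = 92.364/97.190 = 0.95034 mg/L.

0.950 mg/L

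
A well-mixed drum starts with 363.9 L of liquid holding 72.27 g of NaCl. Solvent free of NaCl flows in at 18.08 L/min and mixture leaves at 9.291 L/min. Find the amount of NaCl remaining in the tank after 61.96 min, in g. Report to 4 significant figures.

27.47 g

Total volume: dV/dt = Q_in − Q_out = 8.78900 L/min, so V(t) = 363.9 + 8.78900 t and V(61.96) = 908.466 L.
No NaCl enters, so dm/dt = −Q_out · (m/V).
dm/m = −Q_out dt/(V₀ + 8.78900 t); integrating gives ln(m/m₀) = −(Q_out/(Q_in−Q_out)) ln(V/V₀).
m = m₀ (V₀/V)^(Q_out/(Q_in−Q_out)) = 72.27 × (363.9/908.466)^(1.05712) = 27.4750 g.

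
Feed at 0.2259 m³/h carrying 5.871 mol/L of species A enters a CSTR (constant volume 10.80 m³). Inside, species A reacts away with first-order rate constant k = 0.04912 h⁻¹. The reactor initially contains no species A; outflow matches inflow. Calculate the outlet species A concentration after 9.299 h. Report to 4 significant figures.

0.8392 mol/L

V dC/dt = Q(C_in − C) − k V C.
This is linear with rate a = Q/V + k = 0.0700367 h⁻¹.
C_ss = Q C_in/(Q + kV) = 1.75339 mol/L; C(t) = C_ss + (C₀ − C_ss) e^(−a t).
C(9.299) = 1.75339 + (-1.75339)·e^(−0.0700367·9.299) = 1.75339 + (-1.75339)·0.521383 = 0.839204 mol/L.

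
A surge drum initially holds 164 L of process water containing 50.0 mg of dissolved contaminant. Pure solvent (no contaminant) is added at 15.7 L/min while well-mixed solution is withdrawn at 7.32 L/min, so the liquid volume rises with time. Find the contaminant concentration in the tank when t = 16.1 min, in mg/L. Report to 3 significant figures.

0.0990 mg/L

Total volume: dV/dt = Q_in − Q_out = 8.3800 L/min, so V(t) = 164 + 8.3800 t and V(16.1) = 298.92 L.
No contaminant enters, so dm/dt = −Q_out · (m/V).
dm/m = −Q_out dt/(V₀ + 8.3800 t); integrating gives ln(m/m₀) = −(Q_out/(Q_in−Q_out)) ln(V/V₀).
m = m₀ (V₀/V)^(Q_out/(Q_in−Q_out)) = 50.0 × (164/298.92)^(0.87351) = 29.596 mg.
C = m/V = 29.596/298.92 = 0.099012 mg/L.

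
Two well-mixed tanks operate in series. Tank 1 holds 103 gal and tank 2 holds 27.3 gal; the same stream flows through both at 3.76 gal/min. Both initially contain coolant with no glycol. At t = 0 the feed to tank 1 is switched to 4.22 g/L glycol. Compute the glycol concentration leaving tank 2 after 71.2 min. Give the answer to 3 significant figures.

Each tank obeys Vᵢ dCᵢ/dt = Q(Cᵢ₋₁ − Cᵢ), so τᵢ = Vᵢ/Q.
τ₁ = 103/3.76 = 27.394 min; τ₂ = 27.3/3.76 = 7.2606 min.
Solving the cascade with C₁(0)=C₂(0)=0 gives C₂(t) = C_in[1 − (τ₁ e^(−t/τ₁) − τ₂ e^(−t/τ₂))/(τ₁ − τ₂)].
At t = 71.2: e^(−t/τ₁) = 0.074337, e^(−t/τ₂) = 5.5103e-05.
C₂ = 4.22·[1 − (27.394·0.074337 − 7.2606·5.5103e-05)/(20.133)] = 4.22·0.89887 = 3.7932 g/L.

3.79 g/L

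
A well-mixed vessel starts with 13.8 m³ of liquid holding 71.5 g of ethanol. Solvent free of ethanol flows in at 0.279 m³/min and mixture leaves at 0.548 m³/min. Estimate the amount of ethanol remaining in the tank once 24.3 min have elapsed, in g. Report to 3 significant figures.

19.3 g

Total volume: dV/dt = Q_in − Q_out = -0.26900 m³/min, so V(t) = 13.8 − 0.26900 t and V(24.3) = 7.2633 m³.
Species balance (pure solvent in): dm/dt = −Q_out · m/V(t).
dm/m = −Q_out dt/(V₀ − 0.26900 t); integrating gives ln(m/m₀) = −(Q_out/(Q_in−Q_out)) ln(V/V₀).
m = m₀ (V₀/V)^(Q_out/(Q_in−Q_out)) = 71.5 × (13.8/7.2633)^(-2.0372) = 19.340 g.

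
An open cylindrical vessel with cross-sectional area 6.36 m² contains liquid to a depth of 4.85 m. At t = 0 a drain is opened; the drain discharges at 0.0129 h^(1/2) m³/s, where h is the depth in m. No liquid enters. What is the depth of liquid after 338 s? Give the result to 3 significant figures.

Unsteady balance on liquid volume: A dh/dt = −0.0129 √h.
∫ h^(−1/2) dh = −(0.0129/A) ∫ dt, giving 2√h = 2√h₀ − (0.0129/A) t.
√h = √4.85 − 0.0129·338/(2·6.36) = 2.2023 − 0.34278 = 1.8595.
h = 1.8595² = 3.4577 m.

3.46 m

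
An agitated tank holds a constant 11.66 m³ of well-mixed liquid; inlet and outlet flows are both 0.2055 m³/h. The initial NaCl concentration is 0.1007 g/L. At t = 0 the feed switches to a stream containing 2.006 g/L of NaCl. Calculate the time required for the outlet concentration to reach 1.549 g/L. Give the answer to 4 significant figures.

81.01 h

Species balance on the tank: V dC/dt = Q(C_in − C), so τ = V/Q = 56.7397 h.
C(t) = C_in + (C₀ − C_in) e^(−t/τ). Set C = 1.549 and solve for t:
e^(−t/τ) = (C − C_in)/(C₀ − C_in) = (1.549 − 2.006)/(0.1007 − 2.006) = 0.239857
t = −τ ln(…) = 56.7397 × 1.42771 = 81.0079 h.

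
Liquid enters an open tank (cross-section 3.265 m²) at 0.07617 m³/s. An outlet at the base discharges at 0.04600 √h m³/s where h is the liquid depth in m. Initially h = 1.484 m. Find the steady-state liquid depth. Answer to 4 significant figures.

2.742 m

Accumulation of liquid (constant cross-section A): A dh/dt = Q_in − 0.04600 √h. At steady state dh/dt = 0:
Q_in = 0.04600 √h_ss ⇒ √h_ss = 0.07617/0.04600 = 1.65587.
h_ss = 1.65587² = 2.74190 m. (Since h₀ = 1.484 m < h_ss, the level will rise toward this value.)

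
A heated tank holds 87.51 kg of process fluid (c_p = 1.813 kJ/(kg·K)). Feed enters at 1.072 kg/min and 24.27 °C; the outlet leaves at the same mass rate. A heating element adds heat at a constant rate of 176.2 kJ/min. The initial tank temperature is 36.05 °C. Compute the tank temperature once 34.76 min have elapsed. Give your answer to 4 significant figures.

63.40 °C

M c_p dT/dt = ṁ c_p (T_in − T) + Q̇.
Rearrange: dT/dt = (T_ss − T)/τ with τ = M/ṁ = 81.6325 min and T_ss = T_in + Q̇/(ṁ c_p) = 114.929 °C.
Solution: T(t) = T_ss + (T₀ − T_ss) e^(−t/τ).
T(34.76) = 114.929 + (-78.8795)·e^(−34.76/81.6325) = 114.929 + (-78.8795)·0.653240 = 63.4023 °C.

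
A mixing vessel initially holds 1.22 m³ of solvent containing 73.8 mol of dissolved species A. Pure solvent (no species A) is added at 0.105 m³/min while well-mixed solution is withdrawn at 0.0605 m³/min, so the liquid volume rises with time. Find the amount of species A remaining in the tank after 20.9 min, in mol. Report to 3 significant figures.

34.2 mol

Total volume: dV/dt = Q_in − Q_out = 0.044500 m³/min, so V(t) = 1.22 + 0.044500 t and V(20.9) = 2.1500 m³.
No species A enters, so dm/dt = −Q_out · (m/V).
dm/m = −Q_out dt/(V₀ + 0.044500 t); integrating gives ln(m/m₀) = −(Q_out/(Q_in−Q_out)) ln(V/V₀).
m = m₀ (V₀/V)^(Q_out/(Q_in−Q_out)) = 73.8 × (1.22/2.1500)^(1.3596) = 34.158 mol.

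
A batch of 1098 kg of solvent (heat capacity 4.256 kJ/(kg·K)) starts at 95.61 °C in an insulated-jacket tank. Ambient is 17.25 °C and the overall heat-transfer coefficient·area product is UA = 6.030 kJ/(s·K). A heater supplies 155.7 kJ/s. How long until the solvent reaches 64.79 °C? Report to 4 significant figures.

684.6 s

Lumped-capacitance energy balance: M c_p dT/dt = UA(T_amb − T) + Q̇.
τ = M c_p/UA = 774.973 s; T_ss = T_amb + Q̇/UA = 17.25 + 155.7/6.030 = 43.0709 °C.
T(t) = T_ss + (T₀ − T_ss)e^(−t/τ); set T = 64.79:
t = −τ ln[(T − T_ss)/(T₀ − T_ss)] = −774.973 · ln(0.413389) = 684.585 s.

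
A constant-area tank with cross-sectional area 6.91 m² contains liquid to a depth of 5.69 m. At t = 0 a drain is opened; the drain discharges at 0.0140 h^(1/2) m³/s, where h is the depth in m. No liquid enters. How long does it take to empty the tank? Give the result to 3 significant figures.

A dh/dt = −Q_out = −0.0140 √h.
∫ h^(−1/2) dh = −(0.0140/A) ∫ dt, giving 2√h = 2√h₀ − (0.0140/A) t.
Tank is empty when √h = 0: t_empty = 2A√h₀/0.0140.
t_empty = 2·6.91·√5.69/0.0140 = 13.820·2.3854/0.0140 = 2354.7 s.

2350 s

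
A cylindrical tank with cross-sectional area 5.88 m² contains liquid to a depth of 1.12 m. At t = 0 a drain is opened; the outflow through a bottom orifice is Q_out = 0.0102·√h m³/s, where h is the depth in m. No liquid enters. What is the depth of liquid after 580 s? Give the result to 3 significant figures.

0.308 m

Unsteady balance on liquid volume: A dh/dt = −0.0102 √h.
∫ h^(−1/2) dh = −(0.0102/A) ∫ dt, giving 2√h = 2√h₀ − (0.0102/A) t.
√h = √1.12 − 0.0102·580/(2·5.88) = 1.0583 − 0.50306 = 0.55524.
h = 0.55524² = 0.30829 m.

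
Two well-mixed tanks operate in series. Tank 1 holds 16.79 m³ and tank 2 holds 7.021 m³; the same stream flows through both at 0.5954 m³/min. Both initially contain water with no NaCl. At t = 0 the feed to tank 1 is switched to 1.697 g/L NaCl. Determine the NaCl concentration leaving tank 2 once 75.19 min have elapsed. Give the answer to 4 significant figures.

1.496 g/L

Time constants: τᵢ = Vᵢ/Q for each well-mixed tank.
τ₁ = 16.79/0.5954 = 28.1995 min; τ₂ = 7.021/0.5954 = 11.7921 min.
Tank 1: C₁ = C_in(1 − e^(−t/τ₁)). Tank 2 (τ₁ ≠ τ₂): C₂ = C_in[1 − (τ₁ e^(−t/τ₁) − τ₂ e^(−t/τ₂))/(τ₁ − τ₂)].
At t = 75.19: e^(−t/τ₁) = 0.0695050, e^(−t/τ₂) = 0.00170138.
C₂ = 1.697·[1 − (28.1995·0.0695050 − 11.7921·0.00170138)/(16.4075)] = 1.697·0.881764 = 1.49635 g/L.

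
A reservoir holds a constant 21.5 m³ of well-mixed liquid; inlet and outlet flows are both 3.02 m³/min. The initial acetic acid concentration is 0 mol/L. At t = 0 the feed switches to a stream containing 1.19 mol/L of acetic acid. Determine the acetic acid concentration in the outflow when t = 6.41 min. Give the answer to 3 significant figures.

Species balance on the tank: V dC/dt = Q(C_in − C).
Rewrite as dC/dt + C/τ = C_in/τ, τ = V/Q = 7.1192 min.
C approaches C_in exponentially: C(t) = C_in + (C₀ − C_in) e^(−t/τ).
C(6.41) = 1.19 + (0 − 1.19)·e^(−6.41/7.1192) = 1.19 + (-1.1900)·0.40641 = 0.70637 mol/L.

0.706 mol/L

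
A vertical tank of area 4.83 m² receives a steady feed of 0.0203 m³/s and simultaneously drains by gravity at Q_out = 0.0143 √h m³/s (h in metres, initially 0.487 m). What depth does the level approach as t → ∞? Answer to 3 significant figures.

2.02 m

Level balance: A dh/dt = 0.0203 − 0.0143 √h. Setting dh/dt = 0:
Q_in = 0.0143 √h_ss ⇒ √h_ss = 0.0203/0.0143 = 1.4196.
h_ss = 1.4196² = 2.0152 m. (Since h₀ = 0.487 m < h_ss, the level will rise toward this value.)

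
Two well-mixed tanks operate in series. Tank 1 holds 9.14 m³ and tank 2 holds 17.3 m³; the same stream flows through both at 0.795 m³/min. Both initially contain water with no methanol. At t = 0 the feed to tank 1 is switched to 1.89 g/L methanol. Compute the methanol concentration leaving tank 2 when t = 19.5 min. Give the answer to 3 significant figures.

0.643 g/L

Each tank obeys Vᵢ dCᵢ/dt = Q(Cᵢ₋₁ − Cᵢ), so τᵢ = Vᵢ/Q.
τ₁ = 9.14/0.795 = 11.497 min; τ₂ = 17.3/0.795 = 21.761 min.
Solving the cascade with C₁(0)=C₂(0)=0 gives C₂(t) = C_in[1 − (τ₁ e^(−t/τ₁) − τ₂ e^(−t/τ₂))/(τ₁ − τ₂)].
At t = 19.5: e^(−t/τ₁) = 0.18339, e^(−t/τ₂) = 0.40816.
C₂ = 1.89·[1 − (11.497·0.18339 − 21.761·0.40816)/(-10.264)] = 1.89·0.34008 = 0.64276 g/L.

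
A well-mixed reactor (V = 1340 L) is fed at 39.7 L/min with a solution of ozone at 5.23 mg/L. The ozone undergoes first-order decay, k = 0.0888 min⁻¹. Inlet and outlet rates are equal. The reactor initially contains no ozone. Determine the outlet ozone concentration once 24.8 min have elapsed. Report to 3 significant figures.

1.24 mg/L

Accumulation = in − out − consumed: V dC/dt = Q C_in − Q C − k V C.
This is linear with rate a = Q/V + k = 0.11843 min⁻¹.
C_ss = Q C_in/(Q + kV) = 1.3084 mg/L; C(t) = C_ss + (C₀ − C_ss) e^(−a t).
C(24.8) = 1.3084 + (-1.3084)·e^(−0.11843·24.8) = 1.3084 + (-1.3084)·0.053025 = 1.2390 mg/L.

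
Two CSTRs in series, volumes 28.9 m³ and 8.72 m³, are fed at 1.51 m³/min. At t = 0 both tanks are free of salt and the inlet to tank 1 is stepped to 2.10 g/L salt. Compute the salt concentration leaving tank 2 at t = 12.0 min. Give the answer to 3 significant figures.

0.607 g/L

Species balance on tank i: dCᵢ/dt = (Cᵢ₋₁ − Cᵢ)/τᵢ with τᵢ = Vᵢ/Q.
τ₁ = 28.9/1.51 = 19.139 min; τ₂ = 8.72/1.51 = 5.7748 min.
Solving the cascade with C₁(0)=C₂(0)=0 gives C₂(t) = C_in[1 − (τ₁ e^(−t/τ₁) − τ₂ e^(−t/τ₂))/(τ₁ − τ₂)].
At t = 12.0: e^(−t/τ₁) = 0.53420, e^(−t/τ₂) = 0.12518.
C₂ = 2.10·[1 − (19.139·0.53420 − 5.7748·0.12518)/(13.364)] = 2.10·0.28906 = 0.60703 g/L.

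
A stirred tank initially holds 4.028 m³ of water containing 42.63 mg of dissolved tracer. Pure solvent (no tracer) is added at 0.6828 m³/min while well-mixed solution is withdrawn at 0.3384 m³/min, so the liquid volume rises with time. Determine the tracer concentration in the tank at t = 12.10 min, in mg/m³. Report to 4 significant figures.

2.589 mg/m³

Let m(t) be the amount of tracer. Volume: V(t) = V₀ + (Q_in − Q_out) t = 4.028 + 0.344400 t; V(12.10) = 8.19524 m³.
Species balance (pure solvent in): dm/dt = −Q_out · m/V(t).
Separate: dm/m = −Q_out dt/V(t) ⇒ ln(m/m₀) = −(Q_out/(Q_in−Q_out)) ln(V/V₀).
m = m₀ (V₀/V)^(Q_out/(Q_in−Q_out)) = 42.63 × (4.028/8.19524)^(0.982578) = 21.2137 mg.
C = m/V = 21.2137/8.19524 = 2.58854 mg/m³.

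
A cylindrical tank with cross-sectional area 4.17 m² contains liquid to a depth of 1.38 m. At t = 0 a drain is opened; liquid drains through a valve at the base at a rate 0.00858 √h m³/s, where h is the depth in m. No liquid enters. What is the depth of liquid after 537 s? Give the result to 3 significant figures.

With no inflow, A dh/dt = −0.00858 √h.
∫ h^(−1/2) dh = −(0.00858/A) ∫ dt, giving 2√h = 2√h₀ − (0.00858/A) t.
√h = √1.38 − 0.00858·537/(2·4.17) = 1.1747 − 0.55245 = 0.62228.
h = 0.62228² = 0.38723 m.

0.387 m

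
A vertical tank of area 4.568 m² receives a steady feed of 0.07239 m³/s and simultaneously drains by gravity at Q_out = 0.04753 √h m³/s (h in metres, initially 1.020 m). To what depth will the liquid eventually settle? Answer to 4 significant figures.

2.320 m

Level balance: A dh/dt = 0.07239 − 0.04753 √h. Setting dh/dt = 0:
Q_in = 0.04753 √h_ss ⇒ √h_ss = 0.07239/0.04753 = 1.52304.
h_ss = 1.52304² = 2.31964 m. (Since h₀ = 1.020 m < h_ss, the level will rise toward this value.)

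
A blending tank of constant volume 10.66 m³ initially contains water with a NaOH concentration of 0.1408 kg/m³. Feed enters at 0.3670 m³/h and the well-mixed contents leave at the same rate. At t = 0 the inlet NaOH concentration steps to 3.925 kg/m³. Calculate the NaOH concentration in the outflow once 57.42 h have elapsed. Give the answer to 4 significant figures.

3.401 kg/m³

Transient balance on the dissolved component: V dC/dt = Q(C_in − C).
Rewrite as dC/dt + C/τ = C_in/τ, τ = V/Q = 29.0463 h.
Solution: C(t) = C_in + (C₀ − C_in) e^(−t/τ).
C(57.42) = 3.925 + (0.1408 − 3.925)·e^(−57.42/29.0463) = 3.925 + (-3.78420)·0.138506 = 3.40087 kg/m³.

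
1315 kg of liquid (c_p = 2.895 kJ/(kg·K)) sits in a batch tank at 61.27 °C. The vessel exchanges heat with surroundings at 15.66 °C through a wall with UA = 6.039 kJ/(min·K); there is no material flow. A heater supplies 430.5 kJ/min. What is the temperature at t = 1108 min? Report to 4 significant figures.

M c_p dT/dt = −UA(T − T_amb) + Q̇.
dT/dt = (T_ss − T)/τ with T_ss = T_amb + Q̇/UA = 15.66 + 430.5/6.039 = 86.9466 °C, τ = M c_p/UA = 1315·2.895/6.039 = 630.390 min.
T approaches T_ss exponentially: T(t) = T_ss + (T₀ − T_ss) e^(−t/τ).
T(1108) = 86.9466 + (-25.6766)·0.172451 = 82.5187 °C.

82.52 °C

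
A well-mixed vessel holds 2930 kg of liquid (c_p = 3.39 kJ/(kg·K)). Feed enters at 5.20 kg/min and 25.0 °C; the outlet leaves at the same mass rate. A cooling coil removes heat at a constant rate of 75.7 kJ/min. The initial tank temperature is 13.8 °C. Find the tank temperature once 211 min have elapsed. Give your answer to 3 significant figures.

16.0 °C

Energy balance: M c_p dT/dt = ṁ c_p (T_in − T) − 75.7.
τ = M/ṁ = 563.46 min; T_ss = T_in − Q̇/(ṁ c_p) = 25.0 − 75.7/(5.20·3.39) = 20.706 °C.
T approaches T_ss exponentially: T(t) = T_ss + (T₀ − T_ss) e^(−t/τ).
T(211) = 20.706 + (-6.9057)·e^(−211/563.46) = 20.706 + (-6.9057)·0.68765 = 15.957 °C.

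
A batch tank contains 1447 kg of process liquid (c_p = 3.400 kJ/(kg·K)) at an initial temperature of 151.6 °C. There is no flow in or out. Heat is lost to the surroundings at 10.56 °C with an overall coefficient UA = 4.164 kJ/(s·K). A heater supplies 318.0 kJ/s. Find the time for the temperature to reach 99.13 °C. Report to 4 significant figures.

M c_p dT/dt = −UA(T − T_amb) + Q̇.
τ = M c_p/UA = 1181.51 s; T_ss = T_amb + Q̇/UA = 10.56 + 318.0/4.164 = 86.9289 °C.
T(t) = T_ss + (T₀ − T_ss)e^(−t/τ); set T = 99.13:
t = −τ ln[(T − T_ss)/(T₀ − T_ss)] = −1181.51 · ln(0.188664) = 1970.50 s.

1971 s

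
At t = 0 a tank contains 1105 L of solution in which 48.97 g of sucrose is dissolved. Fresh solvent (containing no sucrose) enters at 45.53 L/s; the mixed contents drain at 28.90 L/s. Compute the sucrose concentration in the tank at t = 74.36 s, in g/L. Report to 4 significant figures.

Let m(t) be the amount of sucrose. Volume: V(t) = V₀ + (Q_in − Q_out) t = 1105 + 16.6300 t; V(74.36) = 2341.61 L.
Species balance (pure solvent in): dm/dt = −Q_out · m/V(t).
Separate: dm/m = −Q_out dt/V(t) ⇒ ln(m/m₀) = −(Q_out/(Q_in−Q_out)) ln(V/V₀).
m = m₀ (V₀/V)^(Q_out/(Q_in−Q_out)) = 48.97 × (1105/2341.61)^(1.73782) = 13.2781 g.
C = m/V = 13.2781/2341.61 = 0.00567051 g/L.

0.005671 g/L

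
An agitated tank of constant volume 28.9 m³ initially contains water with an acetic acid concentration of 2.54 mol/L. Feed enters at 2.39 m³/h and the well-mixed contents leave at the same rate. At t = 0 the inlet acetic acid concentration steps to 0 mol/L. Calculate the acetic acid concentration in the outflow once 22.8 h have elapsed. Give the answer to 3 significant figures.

0.385 mol/L

Transient balance on the dissolved component: V dC/dt = Q(C_in − C).
Rewrite as dC/dt + C/τ = C_in/τ, τ = V/Q = 12.092 h.
Integrating: C(t) = C_in + (C₀ − C_in) e^(−t/τ).
C(22.8) = 0 + (2.54 − 0)·e^(−22.8/12.092) = 0 + (2.5400)·0.15175 = 0.38544 mol/L.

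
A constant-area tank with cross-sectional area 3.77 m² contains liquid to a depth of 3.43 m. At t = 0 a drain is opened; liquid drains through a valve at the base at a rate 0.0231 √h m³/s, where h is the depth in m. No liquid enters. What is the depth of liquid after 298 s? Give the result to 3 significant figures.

0.882 m

Volume balance on the tank: A dh/dt = −0.0231 √h.
Separate and integrate: 2(√h − √h₀) = −(0.0231/A) t.
√h = √3.43 − 0.0231·298/(2·3.77) = 1.8520 − 0.91297 = 0.93906.
h = 0.93906² = 0.88182 m.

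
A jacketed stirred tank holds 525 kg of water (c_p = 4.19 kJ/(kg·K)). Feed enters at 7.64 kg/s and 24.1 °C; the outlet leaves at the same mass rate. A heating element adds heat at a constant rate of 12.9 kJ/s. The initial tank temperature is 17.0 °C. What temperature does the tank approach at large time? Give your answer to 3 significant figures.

24.5 °C

Heat balance on the well-mixed liquid: M c_p dT/dt = ṁ c_p (T_in − T) + 12.9.
At steady state dT/dt = 0 ⇒ T_ss = T_in + Q̇/(ṁ c_p) = 24.1 + 12.9/(7.64·4.19) = 24.503 °C.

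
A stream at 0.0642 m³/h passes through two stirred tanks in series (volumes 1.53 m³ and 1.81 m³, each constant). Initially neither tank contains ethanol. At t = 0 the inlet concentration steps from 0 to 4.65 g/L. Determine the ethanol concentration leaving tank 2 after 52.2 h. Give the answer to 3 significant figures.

2.77 g/L

Species balance on tank i: dCᵢ/dt = (Cᵢ₋₁ − Cᵢ)/τᵢ with τᵢ = Vᵢ/Q.
τ₁ = 1.53/0.0642 = 23.832 h; τ₂ = 1.81/0.0642 = 28.193 h.
Solving the cascade with C₁(0)=C₂(0)=0 gives C₂(t) = C_in[1 − (τ₁ e^(−t/τ₁) − τ₂ e^(−t/τ₂))/(τ₁ − τ₂)].
At t = 52.2: e^(−t/τ₁) = 0.11188, e^(−t/τ₂) = 0.15700.
C₂ = 4.65·[1 − (23.832·0.11188 − 28.193·0.15700)/(-4.3614)] = 4.65·0.59644 = 2.7734 g/L.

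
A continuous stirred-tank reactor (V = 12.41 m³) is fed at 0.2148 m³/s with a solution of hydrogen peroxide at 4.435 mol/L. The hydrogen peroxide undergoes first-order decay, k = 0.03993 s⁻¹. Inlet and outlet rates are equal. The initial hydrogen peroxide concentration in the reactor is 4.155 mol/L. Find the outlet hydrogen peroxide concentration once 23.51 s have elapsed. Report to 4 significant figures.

Species balance: V dC/dt = Q C_in − Q C − k V C.
This is linear with rate a = Q/V + k = 0.0572386 s⁻¹.
C_ss = Q C_in/(Q + kV) = 1.34112 mol/L; C(t) = C_ss + (C₀ − C_ss) e^(−a t).
C(23.51) = 1.34112 + (2.81388)·e^(−0.0572386·23.51) = 1.34112 + (2.81388)·0.260363 = 2.07375 mol/L.

2.074 mol/L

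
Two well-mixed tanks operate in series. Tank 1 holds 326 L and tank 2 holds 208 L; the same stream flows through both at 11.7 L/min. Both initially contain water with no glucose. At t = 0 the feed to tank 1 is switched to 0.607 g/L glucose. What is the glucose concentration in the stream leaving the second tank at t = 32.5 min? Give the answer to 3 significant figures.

Time constants: τᵢ = Vᵢ/Q for each well-mixed tank.
τ₁ = 326/11.7 = 27.863 min; τ₂ = 208/11.7 = 17.778 min.
Solving the cascade with C₁(0)=C₂(0)=0 gives C₂(t) = C_in[1 − (τ₁ e^(−t/τ₁) − τ₂ e^(−t/τ₂))/(τ₁ − τ₂)].
At t = 32.5: e^(−t/τ₁) = 0.31148, e^(−t/τ₂) = 0.16071.
C₂ = 0.607·[1 − (27.863·0.31148 − 17.778·0.16071)/(10.085)] = 0.607·0.42276 = 0.25661 g/L.

0.257 g/L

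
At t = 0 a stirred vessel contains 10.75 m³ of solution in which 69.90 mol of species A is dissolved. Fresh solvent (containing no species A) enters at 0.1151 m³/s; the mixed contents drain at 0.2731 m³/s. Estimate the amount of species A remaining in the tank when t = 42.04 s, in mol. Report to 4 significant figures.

13.25 mol

Let m(t) be the amount of species A. Volume: V(t) = V₀ + (Q_in − Q_out) t = 10.75 − 0.158000 t; V(42.04) = 4.10768 m³.
Solute balance: dm/dt = 0 − Q_out C = −Q_out m/V(t).
Separate: dm/m = −Q_out dt/V(t) ⇒ ln(m/m₀) = −(Q_out/(Q_in−Q_out)) ln(V/V₀).
m = m₀ (V₀/V)^(Q_out/(Q_in−Q_out)) = 69.90 × (10.75/4.10768)^(-1.72848) = 13.2525 mol.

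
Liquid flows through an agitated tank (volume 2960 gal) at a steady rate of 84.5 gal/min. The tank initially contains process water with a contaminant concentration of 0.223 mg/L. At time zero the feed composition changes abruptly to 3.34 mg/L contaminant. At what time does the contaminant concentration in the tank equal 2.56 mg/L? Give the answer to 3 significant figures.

48.5 min

Mass balance on the solute (V constant): V dC/dt = Q(C_in − C), so τ = V/Q = 35.030 min.
C(t) = C_in + (C₀ − C_in) e^(−t/τ). Set C = 2.56 and solve for t:
e^(−t/τ) = (C − C_in)/(C₀ − C_in) = (2.56 − 3.34)/(0.223 − 3.34) = 0.25024
t = −τ ln(…) = 35.030 × 1.3853 = 48.528 min.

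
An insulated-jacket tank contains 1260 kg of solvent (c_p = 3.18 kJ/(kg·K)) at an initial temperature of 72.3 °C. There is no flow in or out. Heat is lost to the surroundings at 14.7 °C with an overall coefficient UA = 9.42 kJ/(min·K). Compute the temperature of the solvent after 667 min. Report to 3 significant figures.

M c_p dT/dt = −UA(T − T_amb).
dT/dt = (T_ss − T)/τ with T_ss = T_amb = 14.700 °C, τ = M c_p/UA = 1260·3.18/9.42 = 425.35 min.
Solution: T(t) = T_ss + (T₀ − T_ss) e^(−t/τ).
T(667) = 14.700 + (57.600)·0.20844 = 26.706 °C.

26.7 °C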